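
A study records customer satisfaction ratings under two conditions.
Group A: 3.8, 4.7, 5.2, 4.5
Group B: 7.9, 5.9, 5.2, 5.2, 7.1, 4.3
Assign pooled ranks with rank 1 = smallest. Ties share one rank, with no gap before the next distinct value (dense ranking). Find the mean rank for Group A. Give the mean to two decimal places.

3.25

Sorted (ascending): 3.8, 4.3, 4.5, 4.7, 5.2, 5.2, 5.2, 5.9, 7.1, 7.9
The 3 values of 5.2 share dense rank 5.
Remaining distinct values take the next consecutive integers.
Group A values → pooled ranks: 3.8→1, 4.7→4, 5.2→5, 4.5→3
Mean rank = (1 + 4 + 5 + 3) / 4 = 3.25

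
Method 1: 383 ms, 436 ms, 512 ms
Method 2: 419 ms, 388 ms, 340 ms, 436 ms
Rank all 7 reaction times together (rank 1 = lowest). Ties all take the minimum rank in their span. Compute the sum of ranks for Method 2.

13

Sorted (ascending): 340, 383, 388, 419, 436, 436, 512
The 2 values of 436 occupy positions 5–6 → each gets rank 5.
Method 2 values → pooled ranks: 419→4, 388→3, 340→1, 436→5
Rank sum = 4 + 3 + 1 + 5 = 13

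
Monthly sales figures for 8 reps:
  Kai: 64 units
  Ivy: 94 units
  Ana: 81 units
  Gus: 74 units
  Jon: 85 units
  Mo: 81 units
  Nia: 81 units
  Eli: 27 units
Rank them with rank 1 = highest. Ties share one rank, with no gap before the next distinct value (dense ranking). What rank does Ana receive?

3

Sorted (descending): 94, 85, 81, 81, 81, 74, 64, 27
The 3 values of 81 share dense rank 3.
Remaining distinct values take the next consecutive integers.
Ana has value 81 units → rank 3.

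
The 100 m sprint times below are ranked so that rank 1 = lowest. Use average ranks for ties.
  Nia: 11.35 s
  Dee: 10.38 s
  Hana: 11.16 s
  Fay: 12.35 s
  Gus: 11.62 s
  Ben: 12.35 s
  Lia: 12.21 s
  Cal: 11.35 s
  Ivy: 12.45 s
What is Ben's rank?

7.5

Sorted (ascending): 10.38, 11.16, 11.35, 11.35, 11.62, 12.21, 12.35, 12.35, 12.45
The 2 values of 11.35 occupy positions 3–4 → average rank (3+4)/2 = 3.5.
The 2 values of 12.35 occupy positions 7–8 → average rank (7+8)/2 = 7.5.
Ben has value 12.35 s → rank 7.5.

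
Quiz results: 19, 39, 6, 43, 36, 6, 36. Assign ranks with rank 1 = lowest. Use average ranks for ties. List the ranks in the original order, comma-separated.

Sorted (ascending): 6, 6, 19, 36, 36, 39, 43
The 2 values of 6 occupy positions 1–2 → average rank (1+2)/2 = 1.5.
The 2 values of 36 occupy positions 4–5 → average rank (4+5)/2 = 4.5.

3, 6, 1.5, 7, 4.5, 1.5, 4.5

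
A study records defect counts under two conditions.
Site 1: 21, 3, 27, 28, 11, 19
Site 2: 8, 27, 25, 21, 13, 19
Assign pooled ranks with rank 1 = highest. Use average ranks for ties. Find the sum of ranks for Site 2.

39.5

Sorted (descending): 28, 27, 27, 25, 21, 21, 19, 19, 13, 11, 8, 3
The 2 values of 27 occupy positions 2–3 → average rank (2+3)/2 = 2.5.
The 2 values of 21 occupy positions 5–6 → average rank (5+6)/2 = 5.5.
The 2 values of 19 occupy positions 7–8 → average rank (7+8)/2 = 7.5.
Site 2 values → pooled ranks: 8→11, 27→2.5, 25→4, 21→5.5, 13→9, 19→7.5
Rank sum = 11 + 2.5 + 4 + 5.5 + 9 + 7.5 = 39.5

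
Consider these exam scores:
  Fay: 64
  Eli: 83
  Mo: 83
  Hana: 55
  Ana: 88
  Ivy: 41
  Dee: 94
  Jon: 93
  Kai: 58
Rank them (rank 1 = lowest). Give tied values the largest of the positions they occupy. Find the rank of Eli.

6

Sorted (ascending): 41, 55, 58, 64, 83, 83, 88, 93, 94
The 2 values of 83 occupy positions 5–6 → each gets rank 6.
Eli has value 83 → rank 6.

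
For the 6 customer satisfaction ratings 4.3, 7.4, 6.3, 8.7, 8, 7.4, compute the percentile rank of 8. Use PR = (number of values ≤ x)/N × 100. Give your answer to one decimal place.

83.3

N = 6.
Strictly below 8: 4. Equal to 8: 1.
PR = 5/6 × 100 = 83.3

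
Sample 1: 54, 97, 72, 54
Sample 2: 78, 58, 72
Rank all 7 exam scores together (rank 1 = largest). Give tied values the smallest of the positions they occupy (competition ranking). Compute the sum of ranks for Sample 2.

Sorted (descending): 97, 78, 72, 72, 58, 54, 54
The 2 values of 72 occupy positions 3–4 → each gets rank 3.
The 2 values of 54 occupy positions 6–7 → each gets rank 6.
Sample 2 values → pooled ranks: 78→2, 58→5, 72→3
Rank sum = 2 + 5 + 3 = 10

10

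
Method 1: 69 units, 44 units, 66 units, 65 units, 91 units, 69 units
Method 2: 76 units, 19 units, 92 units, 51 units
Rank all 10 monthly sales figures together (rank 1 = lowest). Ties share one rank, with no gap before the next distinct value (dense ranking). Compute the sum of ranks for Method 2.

Sorted (ascending): 19, 44, 51, 65, 66, 69, 69, 76, 91, 92
The 2 values of 69 share dense rank 6.
Remaining distinct values take the next consecutive integers.
Method 2 values → pooled ranks: 76→7, 19→1, 92→9, 51→3
Rank sum = 7 + 1 + 9 + 3 = 20

20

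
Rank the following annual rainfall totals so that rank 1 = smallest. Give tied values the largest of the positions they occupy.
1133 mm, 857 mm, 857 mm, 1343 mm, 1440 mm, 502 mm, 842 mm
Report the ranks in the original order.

Sorted (ascending): 502, 842, 857, 857, 1133, 1343, 1440
The 2 values of 857 occupy positions 3–4 → each gets rank 4.

5, 4, 4, 6, 7, 1, 2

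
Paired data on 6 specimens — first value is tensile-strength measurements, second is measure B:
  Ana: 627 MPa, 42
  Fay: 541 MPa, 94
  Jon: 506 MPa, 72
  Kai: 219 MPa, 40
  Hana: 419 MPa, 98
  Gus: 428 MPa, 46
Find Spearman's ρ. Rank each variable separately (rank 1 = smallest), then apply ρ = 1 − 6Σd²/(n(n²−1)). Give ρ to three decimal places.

0.086

Ranks of variable 1: 6, 5, 4, 1, 2, 3
Ranks of variable 2: 2, 5, 4, 1, 6, 3
d = r₁ − r₂: 4, 0, 0, 0, -4, 0
d²: 16, 0, 0, 0, 16, 0; Σd² = 32
ρ = 1 − 6·32/(6·35) = 1 − 192/210 = 0.086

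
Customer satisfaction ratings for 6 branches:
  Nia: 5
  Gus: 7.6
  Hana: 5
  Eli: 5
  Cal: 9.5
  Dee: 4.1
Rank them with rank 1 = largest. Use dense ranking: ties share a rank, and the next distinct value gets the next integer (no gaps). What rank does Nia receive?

3

Sorted (descending): 9.5, 7.6, 5, 5, 5, 4.1
The 3 values of 5 share dense rank 3.
Remaining distinct values take the next consecutive integers.
Nia has value 5 → rank 3.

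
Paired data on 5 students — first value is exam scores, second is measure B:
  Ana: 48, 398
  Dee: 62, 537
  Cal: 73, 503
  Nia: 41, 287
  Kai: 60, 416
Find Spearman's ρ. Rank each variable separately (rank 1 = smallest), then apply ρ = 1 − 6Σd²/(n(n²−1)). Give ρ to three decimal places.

0.900

Ranks of variable 1: 2, 4, 5, 1, 3
Ranks of variable 2: 2, 5, 4, 1, 3
d = r₁ − r₂: 0, -1, 1, 0, 0
d²: 0, 1, 1, 0, 0; Σd² = 2
ρ = 1 − 6·2/(5·24) = 1 − 12/120 = 0.900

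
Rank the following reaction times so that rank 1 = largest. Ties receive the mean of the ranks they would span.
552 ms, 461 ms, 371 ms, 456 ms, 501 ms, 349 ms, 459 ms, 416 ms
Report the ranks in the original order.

1, 3, 7, 5, 2, 8, 4, 6

Sorted (descending): 552, 501, 461, 459, 456, 416, 371, 349
No ties — each value takes its position as its rank.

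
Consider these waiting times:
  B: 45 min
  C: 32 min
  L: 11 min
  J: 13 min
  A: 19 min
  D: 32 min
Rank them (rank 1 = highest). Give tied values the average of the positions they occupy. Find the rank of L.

6

Sorted (descending): 45, 32, 32, 19, 13, 11
The 2 values of 32 occupy positions 2–3 → average rank (2+3)/2 = 2.5.
L has value 11 min → rank 6.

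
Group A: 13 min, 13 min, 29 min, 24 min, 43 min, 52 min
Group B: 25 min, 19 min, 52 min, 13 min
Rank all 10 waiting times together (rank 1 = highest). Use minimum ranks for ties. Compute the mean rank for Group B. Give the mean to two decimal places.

5.25

Sorted (descending): 52, 52, 43, 29, 25, 24, 19, 13, 13, 13
The 2 values of 52 occupy positions 1–2 → each gets rank 1.
The 3 values of 13 occupy positions 8–10 → each gets rank 8.
Group B values → pooled ranks: 25→5, 19→7, 52→1, 13→8
Mean rank = (5 + 7 + 1 + 8) / 4 = 5.25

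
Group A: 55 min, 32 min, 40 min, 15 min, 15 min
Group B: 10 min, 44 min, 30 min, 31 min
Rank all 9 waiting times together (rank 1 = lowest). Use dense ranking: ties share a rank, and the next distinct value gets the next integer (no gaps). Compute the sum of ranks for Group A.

23

Sorted (ascending): 10, 15, 15, 30, 31, 32, 40, 44, 55
The 2 values of 15 share dense rank 2.
Remaining distinct values take the next consecutive integers.
Group A values → pooled ranks: 55→8, 32→5, 40→6, 15→2, 15→2
Rank sum = 8 + 5 + 6 + 2 + 2 = 23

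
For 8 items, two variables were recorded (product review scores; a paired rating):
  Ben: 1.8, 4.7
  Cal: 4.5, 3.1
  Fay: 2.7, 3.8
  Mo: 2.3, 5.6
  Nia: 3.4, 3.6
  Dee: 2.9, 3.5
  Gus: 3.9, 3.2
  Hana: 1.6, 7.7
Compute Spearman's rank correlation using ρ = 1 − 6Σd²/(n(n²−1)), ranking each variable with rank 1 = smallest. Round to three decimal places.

-0.952

Ranks of variable 1: 2, 8, 4, 3, 6, 5, 7, 1
Ranks of variable 2: 6, 1, 5, 7, 4, 3, 2, 8
d = r₁ − r₂: -4, 7, -1, -4, 2, 2, 5, -7
d²: 16, 49, 1, 16, 4, 4, 25, 49; Σd² = 164
ρ = 1 − 6·164/(8·63) = 1 − 984/504 = -0.952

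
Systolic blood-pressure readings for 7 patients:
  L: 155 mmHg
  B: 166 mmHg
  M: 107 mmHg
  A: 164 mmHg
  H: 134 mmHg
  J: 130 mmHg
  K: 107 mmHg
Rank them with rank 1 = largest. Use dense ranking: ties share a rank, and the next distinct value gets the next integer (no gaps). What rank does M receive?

6

Sorted (descending): 166, 164, 155, 134, 130, 107, 107
The 2 values of 107 share dense rank 6.
Remaining distinct values take the next consecutive integers.
M has value 107 mmHg → rank 6.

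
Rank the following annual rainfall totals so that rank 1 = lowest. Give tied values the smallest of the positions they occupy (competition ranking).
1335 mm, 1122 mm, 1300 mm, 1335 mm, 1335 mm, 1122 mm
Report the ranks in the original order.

4, 1, 3, 4, 4, 1

Sorted (ascending): 1122, 1122, 1300, 1335, 1335, 1335
The 2 values of 1122 occupy positions 1–2 → each gets rank 1.
The 3 values of 1335 occupy positions 4–6 → each gets rank 4.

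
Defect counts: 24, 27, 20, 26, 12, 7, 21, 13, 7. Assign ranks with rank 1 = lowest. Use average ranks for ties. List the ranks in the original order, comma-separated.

7, 9, 5, 8, 3, 1.5, 6, 4, 1.5

Sorted (ascending): 7, 7, 12, 13, 20, 21, 24, 26, 27
The 2 values of 7 occupy positions 1–2 → average rank (1+2)/2 = 1.5.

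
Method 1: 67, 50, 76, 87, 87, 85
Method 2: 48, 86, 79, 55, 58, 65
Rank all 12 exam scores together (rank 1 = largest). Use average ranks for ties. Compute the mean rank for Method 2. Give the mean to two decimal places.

7.83

Sorted (descending): 87, 87, 86, 85, 79, 76, 67, 65, 58, 55, 50, 48
The 2 values of 87 occupy positions 1–2 → average rank (1+2)/2 = 1.5.
Method 2 values → pooled ranks: 48→12, 86→3, 79→5, 55→10, 58→9, 65→8
Mean rank = (12 + 3 + 5 + 10 + 9 + 8) / 6 = 7.83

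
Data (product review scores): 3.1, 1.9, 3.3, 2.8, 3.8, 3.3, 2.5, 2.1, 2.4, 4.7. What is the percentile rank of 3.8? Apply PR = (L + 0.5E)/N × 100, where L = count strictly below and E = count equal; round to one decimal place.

85.0

N = 10.
Strictly below 3.8: 8. Equal to 3.8: 1.
PR = (8 + 0.5·1)/10 × 100 = 85.0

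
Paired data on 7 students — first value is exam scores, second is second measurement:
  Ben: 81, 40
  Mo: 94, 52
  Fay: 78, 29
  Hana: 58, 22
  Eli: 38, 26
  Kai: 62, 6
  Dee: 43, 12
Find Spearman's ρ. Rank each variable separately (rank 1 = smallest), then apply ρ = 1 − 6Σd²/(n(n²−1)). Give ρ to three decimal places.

0.679

Ranks of variable 1: 6, 7, 5, 3, 1, 4, 2
Ranks of variable 2: 6, 7, 5, 3, 4, 1, 2
d = r₁ − r₂: 0, 0, 0, 0, -3, 3, 0
d²: 0, 0, 0, 0, 9, 9, 0; Σd² = 18
ρ = 1 − 6·18/(7·48) = 1 − 108/336 = 0.679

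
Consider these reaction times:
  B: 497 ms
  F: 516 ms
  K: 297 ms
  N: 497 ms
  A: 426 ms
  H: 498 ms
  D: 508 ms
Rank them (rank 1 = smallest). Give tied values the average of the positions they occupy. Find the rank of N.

Sorted (ascending): 297, 426, 497, 497, 498, 508, 516
The 2 values of 497 occupy positions 3–4 → average rank (3+4)/2 = 3.5.
N has value 497 ms → rank 3.5.

3.5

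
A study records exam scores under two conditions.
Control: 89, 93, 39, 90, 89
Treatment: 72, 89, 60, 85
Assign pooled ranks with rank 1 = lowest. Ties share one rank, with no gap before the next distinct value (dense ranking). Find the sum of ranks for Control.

24

Sorted (ascending): 39, 60, 72, 85, 89, 89, 89, 90, 93
The 3 values of 89 share dense rank 5.
Remaining distinct values take the next consecutive integers.
Control values → pooled ranks: 89→5, 93→7, 39→1, 90→6, 89→5
Rank sum = 5 + 7 + 1 + 6 + 5 = 24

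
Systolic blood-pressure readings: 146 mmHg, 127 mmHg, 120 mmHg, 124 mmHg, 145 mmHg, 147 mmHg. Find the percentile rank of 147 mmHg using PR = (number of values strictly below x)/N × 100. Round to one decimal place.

N = 6.
Strictly below 147: 5. Equal to 147: 1.
PR = 5/6 × 100 = 83.3

83.3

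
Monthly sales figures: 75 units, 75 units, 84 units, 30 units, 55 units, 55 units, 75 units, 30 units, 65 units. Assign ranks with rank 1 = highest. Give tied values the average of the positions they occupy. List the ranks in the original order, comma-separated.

Sorted (descending): 84, 75, 75, 75, 65, 55, 55, 30, 30
The 3 values of 75 occupy positions 2–4 → average rank 3.
The 2 values of 55 occupy positions 6–7 → average rank (6+7)/2 = 6.5.
The 2 values of 30 occupy positions 8–9 → average rank (8+9)/2 = 8.5.

3, 3, 1, 8.5, 6.5, 6.5, 3, 8.5, 5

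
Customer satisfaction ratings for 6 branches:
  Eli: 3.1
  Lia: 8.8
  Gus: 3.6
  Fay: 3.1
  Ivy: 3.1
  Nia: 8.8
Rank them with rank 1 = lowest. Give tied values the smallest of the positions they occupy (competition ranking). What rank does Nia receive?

5

Sorted (ascending): 3.1, 3.1, 3.1, 3.6, 8.8, 8.8
The 3 values of 3.1 occupy positions 1–3 → each gets rank 1.
The 2 values of 8.8 occupy positions 5–6 → each gets rank 5.
Nia has value 8.8 → rank 5.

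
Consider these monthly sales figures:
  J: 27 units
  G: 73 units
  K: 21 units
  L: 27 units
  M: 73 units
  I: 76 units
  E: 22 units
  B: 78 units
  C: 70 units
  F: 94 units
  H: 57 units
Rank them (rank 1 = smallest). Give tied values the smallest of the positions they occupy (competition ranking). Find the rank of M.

7

Sorted (ascending): 21, 22, 27, 27, 57, 70, 73, 73, 76, 78, 94
The 2 values of 27 occupy positions 3–4 → each gets rank 3.
The 2 values of 73 occupy positions 7–8 → each gets rank 7.
M has value 73 units → rank 7.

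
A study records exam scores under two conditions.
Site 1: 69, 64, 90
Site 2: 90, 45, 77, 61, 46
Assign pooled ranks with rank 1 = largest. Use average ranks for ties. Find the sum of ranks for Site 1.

10.5

Sorted (descending): 90, 90, 77, 69, 64, 61, 46, 45
The 2 values of 90 occupy positions 1–2 → average rank (1+2)/2 = 1.5.
Site 1 values → pooled ranks: 69→4, 64→5, 90→1.5
Rank sum = 4 + 5 + 1.5 = 10.5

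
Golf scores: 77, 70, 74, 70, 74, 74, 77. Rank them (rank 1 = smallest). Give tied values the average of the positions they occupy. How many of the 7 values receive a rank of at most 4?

5

Sorted (ascending): 70, 70, 74, 74, 74, 77, 77
The 2 values of 70 occupy positions 1–2 → average rank (1+2)/2 = 1.5.
The 3 values of 74 occupy positions 3–5 → average rank 4.
The 2 values of 77 occupy positions 6–7 → average rank (6+7)/2 = 6.5.
Ranks ≤ 4: {1.5, 1.5, 4, 4, 4} → 5 values.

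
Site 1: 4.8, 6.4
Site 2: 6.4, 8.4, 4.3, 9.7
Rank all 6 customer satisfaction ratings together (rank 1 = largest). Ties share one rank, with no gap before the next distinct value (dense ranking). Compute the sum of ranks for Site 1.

7

Sorted (descending): 9.7, 8.4, 6.4, 6.4, 4.8, 4.3
The 2 values of 6.4 share dense rank 3.
Remaining distinct values take the next consecutive integers.
Site 1 values → pooled ranks: 4.8→4, 6.4→3
Rank sum = 4 + 3 = 7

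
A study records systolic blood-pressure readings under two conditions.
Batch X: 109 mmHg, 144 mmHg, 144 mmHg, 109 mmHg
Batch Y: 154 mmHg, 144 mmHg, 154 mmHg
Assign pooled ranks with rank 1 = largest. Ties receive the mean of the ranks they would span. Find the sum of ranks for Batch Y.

Sorted (descending): 154, 154, 144, 144, 144, 109, 109
The 2 values of 154 occupy positions 1–2 → average rank (1+2)/2 = 1.5.
The 3 values of 144 occupy positions 3–5 → average rank 4.
The 2 values of 109 occupy positions 6–7 → average rank (6+7)/2 = 6.5.
Batch Y values → pooled ranks: 154→1.5, 144→4, 154→1.5
Rank sum = 1.5 + 4 + 1.5 = 7

7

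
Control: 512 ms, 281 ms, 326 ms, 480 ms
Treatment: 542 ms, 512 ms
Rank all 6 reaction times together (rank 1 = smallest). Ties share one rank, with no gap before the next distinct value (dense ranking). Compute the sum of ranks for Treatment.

9

Sorted (ascending): 281, 326, 480, 512, 512, 542
The 2 values of 512 share dense rank 4.
Remaining distinct values take the next consecutive integers.
Treatment values → pooled ranks: 542→5, 512→4
Rank sum = 5 + 4 = 9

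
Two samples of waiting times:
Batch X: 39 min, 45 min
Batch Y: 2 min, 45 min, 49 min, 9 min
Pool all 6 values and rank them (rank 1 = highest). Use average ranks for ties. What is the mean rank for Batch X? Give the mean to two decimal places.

Sorted (descending): 49, 45, 45, 39, 9, 2
The 2 values of 45 occupy positions 2–3 → average rank (2+3)/2 = 2.5.
Batch X values → pooled ranks: 39→4, 45→2.5
Mean rank = (4 + 2.5) / 2 = 3.25

3.25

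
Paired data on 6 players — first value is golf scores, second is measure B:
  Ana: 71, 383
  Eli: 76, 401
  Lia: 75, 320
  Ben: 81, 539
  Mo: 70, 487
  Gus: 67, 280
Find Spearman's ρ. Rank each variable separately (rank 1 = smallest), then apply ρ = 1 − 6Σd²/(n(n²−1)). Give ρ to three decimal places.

0.600

Ranks of variable 1: 3, 5, 4, 6, 2, 1
Ranks of variable 2: 3, 4, 2, 6, 5, 1
d = r₁ − r₂: 0, 1, 2, 0, -3, 0
d²: 0, 1, 4, 0, 9, 0; Σd² = 14
ρ = 1 − 6·14/(6·35) = 1 − 84/210 = 0.600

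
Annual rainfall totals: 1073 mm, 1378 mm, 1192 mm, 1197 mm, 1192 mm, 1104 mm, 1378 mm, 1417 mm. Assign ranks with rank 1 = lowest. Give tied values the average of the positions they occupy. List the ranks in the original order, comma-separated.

1, 6.5, 3.5, 5, 3.5, 2, 6.5, 8

Sorted (ascending): 1073, 1104, 1192, 1192, 1197, 1378, 1378, 1417
The 2 values of 1192 occupy positions 3–4 → average rank (3+4)/2 = 3.5.
The 2 values of 1378 occupy positions 6–7 → average rank (6+7)/2 = 6.5.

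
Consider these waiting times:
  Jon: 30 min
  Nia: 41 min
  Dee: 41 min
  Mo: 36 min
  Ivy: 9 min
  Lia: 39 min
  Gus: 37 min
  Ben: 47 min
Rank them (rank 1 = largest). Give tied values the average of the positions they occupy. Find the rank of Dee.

2.5

Sorted (descending): 47, 41, 41, 39, 37, 36, 30, 9
The 2 values of 41 occupy positions 2–3 → average rank (2+3)/2 = 2.5.
Dee has value 41 min → rank 2.5.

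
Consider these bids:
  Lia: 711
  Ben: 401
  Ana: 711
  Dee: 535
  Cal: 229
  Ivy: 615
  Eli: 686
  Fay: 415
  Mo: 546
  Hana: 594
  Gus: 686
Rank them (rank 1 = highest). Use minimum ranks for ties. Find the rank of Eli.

Sorted (descending): 711, 711, 686, 686, 615, 594, 546, 535, 415, 401, 229
The 2 values of 711 occupy positions 1–2 → each gets rank 1.
The 2 values of 686 occupy positions 3–4 → each gets rank 3.
Eli has value 686 → rank 3.

3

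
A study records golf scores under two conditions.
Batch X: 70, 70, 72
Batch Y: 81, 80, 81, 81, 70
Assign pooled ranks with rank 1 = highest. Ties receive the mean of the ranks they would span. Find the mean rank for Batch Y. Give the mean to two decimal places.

Sorted (descending): 81, 81, 81, 80, 72, 70, 70, 70
The 3 values of 81 occupy positions 1–3 → average rank 2.
The 3 values of 70 occupy positions 6–8 → average rank 7.
Batch Y values → pooled ranks: 81→2, 80→4, 81→2, 81→2, 70→7
Mean rank = (2 + 4 + 2 + 2 + 7) / 5 = 3.40

3.40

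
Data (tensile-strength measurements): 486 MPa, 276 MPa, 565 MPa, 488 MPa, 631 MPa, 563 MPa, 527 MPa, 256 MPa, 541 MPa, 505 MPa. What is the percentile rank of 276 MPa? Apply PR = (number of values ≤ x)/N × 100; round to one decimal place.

20.0

N = 10.
Strictly below 276: 1. Equal to 276: 1.
PR = 2/10 × 100 = 20.0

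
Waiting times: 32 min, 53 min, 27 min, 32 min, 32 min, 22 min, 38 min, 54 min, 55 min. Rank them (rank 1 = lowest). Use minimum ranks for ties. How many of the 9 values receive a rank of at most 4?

5

Sorted (ascending): 22, 27, 32, 32, 32, 38, 53, 54, 55
The 3 values of 32 occupy positions 3–5 → each gets rank 3.
Ranks ≤ 4: {1, 2, 3, 3, 3} → 5 values.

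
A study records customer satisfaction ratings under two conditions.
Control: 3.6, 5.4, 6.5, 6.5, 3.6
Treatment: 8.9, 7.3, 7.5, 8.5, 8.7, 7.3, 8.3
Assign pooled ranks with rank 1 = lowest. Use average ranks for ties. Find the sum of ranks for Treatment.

63

Sorted (ascending): 3.6, 3.6, 5.4, 6.5, 6.5, 7.3, 7.3, 7.5, 8.3, 8.5, 8.7, 8.9
The 2 values of 3.6 occupy positions 1–2 → average rank (1+2)/2 = 1.5.
The 2 values of 6.5 occupy positions 4–5 → average rank (4+5)/2 = 4.5.
The 2 values of 7.3 occupy positions 6–7 → average rank (6+7)/2 = 6.5.
Treatment values → pooled ranks: 8.9→12, 7.3→6.5, 7.5→8, 8.5→10, 8.7→11, 7.3→6.5, 8.3→9
Rank sum = 12 + 6.5 + 8 + 10 + 11 + 6.5 + 9 = 63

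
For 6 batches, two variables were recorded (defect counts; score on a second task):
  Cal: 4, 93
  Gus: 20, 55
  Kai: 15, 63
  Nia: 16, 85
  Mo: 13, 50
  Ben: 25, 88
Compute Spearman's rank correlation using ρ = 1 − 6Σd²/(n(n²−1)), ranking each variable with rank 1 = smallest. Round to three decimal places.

Ranks of variable 1: 1, 5, 3, 4, 2, 6
Ranks of variable 2: 6, 2, 3, 4, 1, 5
d = r₁ − r₂: -5, 3, 0, 0, 1, 1
d²: 25, 9, 0, 0, 1, 1; Σd² = 36
ρ = 1 − 6·36/(6·35) = 1 − 216/210 = -0.029

-0.029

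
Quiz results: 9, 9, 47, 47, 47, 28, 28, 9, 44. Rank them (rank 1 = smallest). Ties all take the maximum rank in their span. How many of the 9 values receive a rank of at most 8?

6

Sorted (ascending): 9, 9, 9, 28, 28, 44, 47, 47, 47
The 3 values of 9 occupy positions 1–3 → each gets rank 3.
The 2 values of 28 occupy positions 4–5 → each gets rank 5.
The 3 values of 47 occupy positions 7–9 → each gets rank 9.
Ranks ≤ 8: {3, 3, 3, 5, 5, 6} → 6 values.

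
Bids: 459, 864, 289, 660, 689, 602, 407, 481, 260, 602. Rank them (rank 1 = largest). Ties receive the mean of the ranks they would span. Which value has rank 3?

Sorted (descending): 864, 689, 660, 602, 602, 481, 459, 407, 289, 260
The 2 values of 602 occupy positions 4–5 → average rank (4+5)/2 = 4.5.
Rank 3 → value 660.

660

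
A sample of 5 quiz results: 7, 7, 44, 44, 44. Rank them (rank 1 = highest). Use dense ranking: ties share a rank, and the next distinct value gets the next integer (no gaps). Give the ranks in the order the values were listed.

Sorted (descending): 44, 44, 44, 7, 7
The 3 values of 44 share dense rank 1.
The 2 values of 7 share dense rank 2.

2, 2, 1, 1, 1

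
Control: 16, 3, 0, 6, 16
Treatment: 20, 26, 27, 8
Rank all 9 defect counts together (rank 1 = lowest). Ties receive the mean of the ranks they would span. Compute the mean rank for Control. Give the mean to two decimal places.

Sorted (ascending): 0, 3, 6, 8, 16, 16, 20, 26, 27
The 2 values of 16 occupy positions 5–6 → average rank (5+6)/2 = 5.5.
Control values → pooled ranks: 16→5.5, 3→2, 0→1, 6→3, 16→5.5
Mean rank = (5.5 + 2 + 1 + 3 + 5.5) / 5 = 3.40

3.40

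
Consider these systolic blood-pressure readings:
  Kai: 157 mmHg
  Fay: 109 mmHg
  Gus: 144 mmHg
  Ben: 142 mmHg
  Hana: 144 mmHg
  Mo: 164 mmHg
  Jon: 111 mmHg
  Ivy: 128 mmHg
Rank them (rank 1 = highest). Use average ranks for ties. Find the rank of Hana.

3.5

Sorted (descending): 164, 157, 144, 144, 142, 128, 111, 109
The 2 values of 144 occupy positions 3–4 → average rank (3+4)/2 = 3.5.
Hana has value 144 mmHg → rank 3.5.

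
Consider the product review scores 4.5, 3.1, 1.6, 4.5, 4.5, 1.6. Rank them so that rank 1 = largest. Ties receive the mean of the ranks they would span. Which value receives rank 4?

3.1

Sorted (descending): 4.5, 4.5, 4.5, 3.1, 1.6, 1.6
The 3 values of 4.5 occupy positions 1–3 → average rank 2.
The 2 values of 1.6 occupy positions 5–6 → average rank (5+6)/2 = 5.5.
Rank 4 → value 3.1.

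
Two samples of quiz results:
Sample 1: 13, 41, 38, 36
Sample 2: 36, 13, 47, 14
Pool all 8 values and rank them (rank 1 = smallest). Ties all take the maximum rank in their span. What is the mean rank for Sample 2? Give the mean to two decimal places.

Sorted (ascending): 13, 13, 14, 36, 36, 38, 41, 47
The 2 values of 13 occupy positions 1–2 → each gets rank 2.
The 2 values of 36 occupy positions 4–5 → each gets rank 5.
Sample 2 values → pooled ranks: 36→5, 13→2, 47→8, 14→3
Mean rank = (5 + 2 + 8 + 3) / 4 = 4.50

4.50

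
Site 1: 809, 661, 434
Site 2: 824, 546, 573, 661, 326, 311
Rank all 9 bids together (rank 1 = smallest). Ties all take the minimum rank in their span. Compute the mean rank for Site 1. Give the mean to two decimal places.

Sorted (ascending): 311, 326, 434, 546, 573, 661, 661, 809, 824
The 2 values of 661 occupy positions 6–7 → each gets rank 6.
Site 1 values → pooled ranks: 809→8, 661→6, 434→3
Mean rank = (8 + 6 + 3) / 3 = 5.67

5.67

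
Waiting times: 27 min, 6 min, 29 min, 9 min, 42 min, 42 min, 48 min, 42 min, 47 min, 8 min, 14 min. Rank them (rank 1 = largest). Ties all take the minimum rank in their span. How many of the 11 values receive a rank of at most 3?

Sorted (descending): 48, 47, 42, 42, 42, 29, 27, 14, 9, 8, 6
The 3 values of 42 occupy positions 3–5 → each gets rank 3.
Ranks ≤ 3: {1, 2, 3, 3, 3} → 5 values.

5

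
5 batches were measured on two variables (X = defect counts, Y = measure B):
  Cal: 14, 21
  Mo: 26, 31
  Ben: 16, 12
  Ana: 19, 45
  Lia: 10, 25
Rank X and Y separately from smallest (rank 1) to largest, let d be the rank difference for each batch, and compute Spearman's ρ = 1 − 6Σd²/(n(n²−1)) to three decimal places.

Ranks of variable 1: 2, 5, 3, 4, 1
Ranks of variable 2: 2, 4, 1, 5, 3
d = r₁ − r₂: 0, 1, 2, -1, -2
d²: 0, 1, 4, 1, 4; Σd² = 10
ρ = 1 − 6·10/(5·24) = 1 − 60/120 = 0.500

0.500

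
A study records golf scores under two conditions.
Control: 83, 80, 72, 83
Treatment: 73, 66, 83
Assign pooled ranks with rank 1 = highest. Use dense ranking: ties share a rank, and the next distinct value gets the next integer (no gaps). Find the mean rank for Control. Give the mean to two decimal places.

Sorted (descending): 83, 83, 83, 80, 73, 72, 66
The 3 values of 83 share dense rank 1.
Remaining distinct values take the next consecutive integers.
Control values → pooled ranks: 83→1, 80→2, 72→4, 83→1
Mean rank = (1 + 2 + 4 + 1) / 4 = 2.00

2.00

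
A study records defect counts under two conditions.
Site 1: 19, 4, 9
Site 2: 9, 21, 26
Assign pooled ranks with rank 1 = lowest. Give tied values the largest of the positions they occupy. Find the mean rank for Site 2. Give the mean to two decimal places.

4.67

Sorted (ascending): 4, 9, 9, 19, 21, 26
The 2 values of 9 occupy positions 2–3 → each gets rank 3.
Site 2 values → pooled ranks: 9→3, 21→5, 26→6
Mean rank = (3 + 5 + 6) / 3 = 4.67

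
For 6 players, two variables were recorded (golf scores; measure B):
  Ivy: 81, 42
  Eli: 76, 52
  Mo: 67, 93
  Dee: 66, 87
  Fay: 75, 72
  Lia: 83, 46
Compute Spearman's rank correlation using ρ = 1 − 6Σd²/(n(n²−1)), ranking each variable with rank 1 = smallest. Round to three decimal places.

Ranks of variable 1: 5, 4, 2, 1, 3, 6
Ranks of variable 2: 1, 3, 6, 5, 4, 2
d = r₁ − r₂: 4, 1, -4, -4, -1, 4
d²: 16, 1, 16, 16, 1, 16; Σd² = 66
ρ = 1 − 6·66/(6·35) = 1 − 396/210 = -0.886

-0.886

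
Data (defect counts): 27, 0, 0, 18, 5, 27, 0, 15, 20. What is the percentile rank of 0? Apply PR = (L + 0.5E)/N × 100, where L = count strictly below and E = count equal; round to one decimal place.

16.7

N = 9.
Strictly below 0: 0. Equal to 0: 3.
PR = (0 + 0.5·3)/9 × 100 = 16.7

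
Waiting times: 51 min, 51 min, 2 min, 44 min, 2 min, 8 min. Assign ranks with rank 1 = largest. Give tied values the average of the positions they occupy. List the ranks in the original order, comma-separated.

Sorted (descending): 51, 51, 44, 8, 2, 2
The 2 values of 51 occupy positions 1–2 → average rank (1+2)/2 = 1.5.
The 2 values of 2 occupy positions 5–6 → average rank (5+6)/2 = 5.5.

1.5, 1.5, 5.5, 3, 5.5, 4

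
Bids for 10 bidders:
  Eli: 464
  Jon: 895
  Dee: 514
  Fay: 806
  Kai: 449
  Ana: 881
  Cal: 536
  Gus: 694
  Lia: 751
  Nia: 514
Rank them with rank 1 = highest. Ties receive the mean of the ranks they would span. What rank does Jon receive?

1

Sorted (descending): 895, 881, 806, 751, 694, 536, 514, 514, 464, 449
The 2 values of 514 occupy positions 7–8 → average rank (7+8)/2 = 7.5.
Jon has value 895 → rank 1.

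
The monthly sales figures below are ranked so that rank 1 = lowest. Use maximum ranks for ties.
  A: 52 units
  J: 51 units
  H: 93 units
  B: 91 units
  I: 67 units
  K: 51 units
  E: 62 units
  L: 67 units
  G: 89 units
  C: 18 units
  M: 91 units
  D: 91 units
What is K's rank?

Sorted (ascending): 18, 51, 51, 52, 62, 67, 67, 89, 91, 91, 91, 93
The 2 values of 51 occupy positions 2–3 → each gets rank 3.
The 2 values of 67 occupy positions 6–7 → each gets rank 7.
The 3 values of 91 occupy positions 9–11 → each gets rank 11.
K has value 51 units → rank 3.

3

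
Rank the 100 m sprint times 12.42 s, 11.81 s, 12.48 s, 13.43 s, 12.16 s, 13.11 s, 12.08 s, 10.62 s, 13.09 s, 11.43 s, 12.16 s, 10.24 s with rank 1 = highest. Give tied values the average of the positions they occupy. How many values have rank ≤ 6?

5

Sorted (descending): 13.43, 13.11, 13.09, 12.48, 12.42, 12.16, 12.16, 12.08, 11.81, 11.43, 10.62, 10.24
The 2 values of 12.16 occupy positions 6–7 → average rank (6+7)/2 = 6.5.
Ranks ≤ 6: {1, 2, 3, 4, 5} → 5 values.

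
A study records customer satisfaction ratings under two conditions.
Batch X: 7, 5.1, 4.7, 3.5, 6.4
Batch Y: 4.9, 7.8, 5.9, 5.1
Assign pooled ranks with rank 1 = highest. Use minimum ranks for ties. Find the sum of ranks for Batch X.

Sorted (descending): 7.8, 7, 6.4, 5.9, 5.1, 5.1, 4.9, 4.7, 3.5
The 2 values of 5.1 occupy positions 5–6 → each gets rank 5.
Batch X values → pooled ranks: 7→2, 5.1→5, 4.7→8, 3.5→9, 6.4→3
Rank sum = 2 + 5 + 8 + 9 + 3 = 27

27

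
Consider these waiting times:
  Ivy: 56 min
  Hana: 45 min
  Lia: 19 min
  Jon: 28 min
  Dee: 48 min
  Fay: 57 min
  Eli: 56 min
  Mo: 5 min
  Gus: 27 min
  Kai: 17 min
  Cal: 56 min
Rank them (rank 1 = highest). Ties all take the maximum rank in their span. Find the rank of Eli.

4

Sorted (descending): 57, 56, 56, 56, 48, 45, 28, 27, 19, 17, 5
The 3 values of 56 occupy positions 2–4 → each gets rank 4.
Eli has value 56 min → rank 4.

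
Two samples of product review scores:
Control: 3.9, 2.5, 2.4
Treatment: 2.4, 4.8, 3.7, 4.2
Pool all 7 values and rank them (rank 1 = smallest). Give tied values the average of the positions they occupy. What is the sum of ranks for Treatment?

18.5

Sorted (ascending): 2.4, 2.4, 2.5, 3.7, 3.9, 4.2, 4.8
The 2 values of 2.4 occupy positions 1–2 → average rank (1+2)/2 = 1.5.
Treatment values → pooled ranks: 2.4→1.5, 4.8→7, 3.7→4, 4.2→6
Rank sum = 1.5 + 7 + 4 + 6 = 18.5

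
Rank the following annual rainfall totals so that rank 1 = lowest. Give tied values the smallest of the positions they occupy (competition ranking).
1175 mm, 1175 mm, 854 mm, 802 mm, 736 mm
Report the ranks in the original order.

4, 4, 3, 2, 1

Sorted (ascending): 736, 802, 854, 1175, 1175
The 2 values of 1175 occupy positions 4–5 → each gets rank 4.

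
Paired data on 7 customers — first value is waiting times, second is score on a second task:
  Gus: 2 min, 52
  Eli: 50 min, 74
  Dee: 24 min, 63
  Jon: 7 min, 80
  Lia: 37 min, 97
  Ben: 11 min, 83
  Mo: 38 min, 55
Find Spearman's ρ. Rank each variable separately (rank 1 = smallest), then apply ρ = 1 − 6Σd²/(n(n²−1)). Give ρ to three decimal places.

Ranks of variable 1: 1, 7, 4, 2, 5, 3, 6
Ranks of variable 2: 1, 4, 3, 5, 7, 6, 2
d = r₁ − r₂: 0, 3, 1, -3, -2, -3, 4
d²: 0, 9, 1, 9, 4, 9, 16; Σd² = 48
ρ = 1 − 6·48/(7·48) = 1 − 288/336 = 0.143

0.143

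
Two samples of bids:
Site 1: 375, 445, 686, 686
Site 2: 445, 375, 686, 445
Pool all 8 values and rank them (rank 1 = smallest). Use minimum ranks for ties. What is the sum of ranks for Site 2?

13

Sorted (ascending): 375, 375, 445, 445, 445, 686, 686, 686
The 2 values of 375 occupy positions 1–2 → each gets rank 1.
The 3 values of 445 occupy positions 3–5 → each gets rank 3.
The 3 values of 686 occupy positions 6–8 → each gets rank 6.
Site 2 values → pooled ranks: 445→3, 375→1, 686→6, 445→3
Rank sum = 3 + 1 + 6 + 3 = 13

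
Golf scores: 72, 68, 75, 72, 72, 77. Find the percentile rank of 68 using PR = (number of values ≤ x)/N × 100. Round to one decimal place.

N = 6.
Strictly below 68: 0. Equal to 68: 1.
PR = 1/6 × 100 = 16.7

16.7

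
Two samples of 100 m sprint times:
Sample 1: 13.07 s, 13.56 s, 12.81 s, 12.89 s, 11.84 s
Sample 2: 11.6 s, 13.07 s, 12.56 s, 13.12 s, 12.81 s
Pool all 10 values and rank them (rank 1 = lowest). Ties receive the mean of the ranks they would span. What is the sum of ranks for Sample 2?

Sorted (ascending): 11.6, 11.84, 12.56, 12.81, 12.81, 12.89, 13.07, 13.07, 13.12, 13.56
The 2 values of 12.81 occupy positions 4–5 → average rank (4+5)/2 = 4.5.
The 2 values of 13.07 occupy positions 7–8 → average rank (7+8)/2 = 7.5.
Sample 2 values → pooled ranks: 11.6→1, 13.07→7.5, 12.56→3, 13.12→9, 12.81→4.5
Rank sum = 1 + 7.5 + 3 + 9 + 4.5 = 25

25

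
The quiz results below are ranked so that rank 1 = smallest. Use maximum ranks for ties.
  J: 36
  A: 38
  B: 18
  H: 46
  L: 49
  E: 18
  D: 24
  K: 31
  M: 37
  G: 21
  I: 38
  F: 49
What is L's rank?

Sorted (ascending): 18, 18, 21, 24, 31, 36, 37, 38, 38, 46, 49, 49
The 2 values of 18 occupy positions 1–2 → each gets rank 2.
The 2 values of 38 occupy positions 8–9 → each gets rank 9.
The 2 values of 49 occupy positions 11–12 → each gets rank 12.
L has value 49 → rank 12.

12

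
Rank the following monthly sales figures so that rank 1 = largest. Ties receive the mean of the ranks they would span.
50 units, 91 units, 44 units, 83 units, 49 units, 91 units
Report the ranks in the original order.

4, 1.5, 6, 3, 5, 1.5

Sorted (descending): 91, 91, 83, 50, 49, 44
The 2 values of 91 occupy positions 1–2 → average rank (1+2)/2 = 1.5.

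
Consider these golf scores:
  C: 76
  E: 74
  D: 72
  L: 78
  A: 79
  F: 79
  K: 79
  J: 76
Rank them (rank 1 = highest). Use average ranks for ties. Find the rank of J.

Sorted (descending): 79, 79, 79, 78, 76, 76, 74, 72
The 3 values of 79 occupy positions 1–3 → average rank 2.
The 2 values of 76 occupy positions 5–6 → average rank (5+6)/2 = 5.5.
J has value 76 → rank 5.5.

5.5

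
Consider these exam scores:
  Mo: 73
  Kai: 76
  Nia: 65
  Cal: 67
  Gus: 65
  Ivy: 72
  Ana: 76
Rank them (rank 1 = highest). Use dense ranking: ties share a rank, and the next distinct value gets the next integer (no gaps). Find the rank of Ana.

1

Sorted (descending): 76, 76, 73, 72, 67, 65, 65
The 2 values of 76 share dense rank 1.
The 2 values of 65 share dense rank 5.
Remaining distinct values take the next consecutive integers.
Ana has value 76 → rank 1.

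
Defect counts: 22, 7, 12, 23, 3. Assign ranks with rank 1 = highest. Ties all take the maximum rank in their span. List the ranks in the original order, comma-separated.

2, 4, 3, 1, 5

Sorted (descending): 23, 22, 12, 7, 3
No ties — each value takes its position as its rank.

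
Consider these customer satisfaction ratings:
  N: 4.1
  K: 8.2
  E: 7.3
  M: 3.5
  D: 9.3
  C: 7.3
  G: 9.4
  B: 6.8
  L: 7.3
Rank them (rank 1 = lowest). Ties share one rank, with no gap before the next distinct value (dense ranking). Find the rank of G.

7

Sorted (ascending): 3.5, 4.1, 6.8, 7.3, 7.3, 7.3, 8.2, 9.3, 9.4
The 3 values of 7.3 share dense rank 4.
Remaining distinct values take the next consecutive integers.
G has value 9.4 → rank 7.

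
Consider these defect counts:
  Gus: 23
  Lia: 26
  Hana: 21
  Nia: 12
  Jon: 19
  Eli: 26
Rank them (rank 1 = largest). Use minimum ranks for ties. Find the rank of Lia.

1

Sorted (descending): 26, 26, 23, 21, 19, 12
The 2 values of 26 occupy positions 1–2 → each gets rank 1.
Lia has value 26 → rank 1.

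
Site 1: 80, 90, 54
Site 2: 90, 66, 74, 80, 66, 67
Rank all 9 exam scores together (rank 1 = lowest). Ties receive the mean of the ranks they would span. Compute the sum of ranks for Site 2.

29

Sorted (ascending): 54, 66, 66, 67, 74, 80, 80, 90, 90
The 2 values of 66 occupy positions 2–3 → average rank (2+3)/2 = 2.5.
The 2 values of 80 occupy positions 6–7 → average rank (6+7)/2 = 6.5.
The 2 values of 90 occupy positions 8–9 → average rank (8+9)/2 = 8.5.
Site 2 values → pooled ranks: 90→8.5, 66→2.5, 74→5, 80→6.5, 66→2.5, 67→4
Rank sum = 8.5 + 2.5 + 5 + 6.5 + 2.5 + 4 = 29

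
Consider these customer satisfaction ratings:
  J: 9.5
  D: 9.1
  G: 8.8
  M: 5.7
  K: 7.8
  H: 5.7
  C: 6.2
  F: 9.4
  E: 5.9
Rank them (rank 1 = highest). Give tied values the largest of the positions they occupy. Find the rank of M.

Sorted (descending): 9.5, 9.4, 9.1, 8.8, 7.8, 6.2, 5.9, 5.7, 5.7
The 2 values of 5.7 occupy positions 8–9 → each gets rank 9.
M has value 5.7 → rank 9.

9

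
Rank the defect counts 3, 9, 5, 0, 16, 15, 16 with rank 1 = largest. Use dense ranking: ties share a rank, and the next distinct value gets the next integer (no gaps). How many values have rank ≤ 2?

3

Sorted (descending): 16, 16, 15, 9, 5, 3, 0
The 2 values of 16 share dense rank 1.
Remaining distinct values take the next consecutive integers.
Ranks ≤ 2: {1, 1, 2} → 3 values.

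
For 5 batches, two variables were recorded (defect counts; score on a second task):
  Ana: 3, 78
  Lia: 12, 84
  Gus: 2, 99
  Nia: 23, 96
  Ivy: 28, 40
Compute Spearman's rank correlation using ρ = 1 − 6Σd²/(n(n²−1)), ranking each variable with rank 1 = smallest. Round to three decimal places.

Ranks of variable 1: 2, 3, 1, 4, 5
Ranks of variable 2: 2, 3, 5, 4, 1
d = r₁ − r₂: 0, 0, -4, 0, 4
d²: 0, 0, 16, 0, 16; Σd² = 32
ρ = 1 − 6·32/(5·24) = 1 − 192/120 = -0.600

-0.600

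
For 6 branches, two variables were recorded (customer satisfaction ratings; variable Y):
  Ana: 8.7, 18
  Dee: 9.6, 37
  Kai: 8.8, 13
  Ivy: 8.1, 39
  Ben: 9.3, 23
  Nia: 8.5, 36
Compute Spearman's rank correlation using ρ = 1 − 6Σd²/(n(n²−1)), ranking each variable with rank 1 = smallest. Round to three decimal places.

-0.257

Ranks of variable 1: 3, 6, 4, 1, 5, 2
Ranks of variable 2: 2, 5, 1, 6, 3, 4
d = r₁ − r₂: 1, 1, 3, -5, 2, -2
d²: 1, 1, 9, 25, 4, 4; Σd² = 44
ρ = 1 − 6·44/(6·35) = 1 − 264/210 = -0.257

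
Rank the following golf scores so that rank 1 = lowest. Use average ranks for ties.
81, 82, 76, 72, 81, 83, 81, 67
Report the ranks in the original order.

Sorted (ascending): 67, 72, 76, 81, 81, 81, 82, 83
The 3 values of 81 occupy positions 4–6 → average rank 5.

5, 7, 3, 2, 5, 8, 5, 1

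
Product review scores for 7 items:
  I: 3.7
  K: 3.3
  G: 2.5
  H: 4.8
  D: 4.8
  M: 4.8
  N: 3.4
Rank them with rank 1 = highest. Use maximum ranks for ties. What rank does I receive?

4

Sorted (descending): 4.8, 4.8, 4.8, 3.7, 3.4, 3.3, 2.5
The 3 values of 4.8 occupy positions 1–3 → each gets rank 3.
I has value 3.7 → rank 4.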